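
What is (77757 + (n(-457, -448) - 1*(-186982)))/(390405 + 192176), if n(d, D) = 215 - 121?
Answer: 264833/582581 ≈ 0.45459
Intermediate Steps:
n(d, D) = 94
(77757 + (n(-457, -448) - 1*(-186982)))/(390405 + 192176) = (77757 + (94 - 1*(-186982)))/(390405 + 192176) = (77757 + (94 + 186982))/582581 = (77757 + 187076)*(1/582581) = 264833*(1/582581) = 264833/582581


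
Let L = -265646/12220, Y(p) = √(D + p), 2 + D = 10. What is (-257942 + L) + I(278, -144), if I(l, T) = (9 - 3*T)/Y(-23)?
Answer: -1576158443/6110 - 147*I*√15/5 ≈ -2.5796e+5 - 113.87*I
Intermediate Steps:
D = 8 (D = -2 + 10 = 8)
Y(p) = √(8 + p)
L = -132823/6110 (L = -265646*1/12220 = -132823/6110 ≈ -21.739)
I(l, T) = -I*√15*(9 - 3*T)/15 (I(l, T) = (9 - 3*T)/(√(8 - 23)) = (9 - 3*T)/(√(-15)) = (9 - 3*T)/((I*√15)) = (9 - 3*T)*(-I*√15/15) = -I*√15*(9 - 3*T)/15)
(-257942 + L) + I(278, -144) = (-257942 - 132823/6110) + I*√15*(-3 - 144)/5 = -1576158443/6110 + (⅕)*I*√15*(-147) = -1576158443/6110 - 147*I*√15/5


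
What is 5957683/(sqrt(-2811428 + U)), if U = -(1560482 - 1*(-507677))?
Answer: -5957683*I*sqrt(4879587)/4879587 ≈ -2697.0*I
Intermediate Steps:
U = -2068159 (U = -(1560482 + 507677) = -1*2068159 = -2068159)
5957683/(sqrt(-2811428 + U)) = 5957683/(sqrt(-2811428 - 2068159)) = 5957683/(sqrt(-4879587)) = 5957683/((I*sqrt(4879587))) = 5957683*(-I*sqrt(4879587)/4879587) = -5957683*I*sqrt(4879587)/4879587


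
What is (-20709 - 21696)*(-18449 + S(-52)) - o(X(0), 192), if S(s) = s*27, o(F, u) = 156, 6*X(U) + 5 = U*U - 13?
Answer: 841866309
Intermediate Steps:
X(U) = -3 + U²/6 (X(U) = -⅚ + (U*U - 13)/6 = -⅚ + (U² - 13)/6 = -⅚ + (-13 + U²)/6 = -⅚ + (-13/6 + U²/6) = -3 + U²/6)
S(s) = 27*s
(-20709 - 21696)*(-18449 + S(-52)) - o(X(0), 192) = (-20709 - 21696)*(-18449 + 27*(-52)) - 1*156 = -42405*(-18449 - 1404) - 156 = -42405*(-19853) - 156 = 841866465 - 156 = 841866309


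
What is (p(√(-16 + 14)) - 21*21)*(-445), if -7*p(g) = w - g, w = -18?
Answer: 1365705/7 - 445*I*√2/7 ≈ 1.951e+5 - 89.904*I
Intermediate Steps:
p(g) = 18/7 + g/7 (p(g) = -(-18 - g)/7 = 18/7 + g/7)
(p(√(-16 + 14)) - 21*21)*(-445) = ((18/7 + √(-16 + 14)/7) - 21*21)*(-445) = ((18/7 + √(-2)/7) - 441)*(-445) = ((18/7 + (I*√2)/7) - 441)*(-445) = ((18/7 + I*√2/7) - 441)*(-445) = (-3069/7 + I*√2/7)*(-445) = 1365705/7 - 445*I*√2/7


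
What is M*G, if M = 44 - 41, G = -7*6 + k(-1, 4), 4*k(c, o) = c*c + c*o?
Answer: -513/4 ≈ -128.25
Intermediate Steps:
k(c, o) = c**2/4 + c*o/4 (k(c, o) = (c*c + c*o)/4 = (c**2 + c*o)/4 = c**2/4 + c*o/4)
G = -171/4 (G = -7*6 + (1/4)*(-1)*(-1 + 4) = -42 + (1/4)*(-1)*3 = -42 - 3/4 = -171/4 ≈ -42.750)
M = 3
M*G = 3*(-171/4) = -513/4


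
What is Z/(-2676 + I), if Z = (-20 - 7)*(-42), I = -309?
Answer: -378/995 ≈ -0.37990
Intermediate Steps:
Z = 1134 (Z = -27*(-42) = 1134)
Z/(-2676 + I) = 1134/(-2676 - 309) = 1134/(-2985) = 1134*(-1/2985) = -378/995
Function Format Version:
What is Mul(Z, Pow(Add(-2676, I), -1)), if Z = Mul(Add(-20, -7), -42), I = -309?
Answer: Rational(-378, 995) ≈ -0.37990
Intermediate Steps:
Z = 1134 (Z = Mul(-27, -42) = 1134)
Mul(Z, Pow(Add(-2676, I), -1)) = Mul(1134, Pow(Add(-2676, -309), -1)) = Mul(1134, Pow(-2985, -1)) = Mul(1134, Rational(-1, 2985)) = Rational(-378, 995)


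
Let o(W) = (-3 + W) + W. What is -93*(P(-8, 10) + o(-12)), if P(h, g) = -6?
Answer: 3069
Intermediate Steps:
o(W) = -3 + 2*W
-93*(P(-8, 10) + o(-12)) = -93*(-6 + (-3 + 2*(-12))) = -93*(-6 + (-3 - 24)) = -93*(-6 - 27) = -93*(-33) = 3069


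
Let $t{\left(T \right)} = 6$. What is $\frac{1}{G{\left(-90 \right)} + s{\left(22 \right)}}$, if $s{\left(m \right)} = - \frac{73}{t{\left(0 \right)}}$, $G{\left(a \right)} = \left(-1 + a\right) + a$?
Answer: $- \frac{6}{1159} \approx -0.0051769$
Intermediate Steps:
$G{\left(a \right)} = -1 + 2 a$
$s{\left(m \right)} = - \frac{73}{6}$
$\frac{1}{G{\left(-90 \right)} + s{\left(22 \right)}} = \frac{1}{\left(-1 + 2 \left(-90\right)\right) - \frac{73}{6}} = \frac{1}{\left(-1 - 180\right) - \frac{73}{6}} = \frac{1}{-181 - \frac{73}{6}} = \frac{1}{- \frac{1159}{6}} = - \frac{6}{1159}$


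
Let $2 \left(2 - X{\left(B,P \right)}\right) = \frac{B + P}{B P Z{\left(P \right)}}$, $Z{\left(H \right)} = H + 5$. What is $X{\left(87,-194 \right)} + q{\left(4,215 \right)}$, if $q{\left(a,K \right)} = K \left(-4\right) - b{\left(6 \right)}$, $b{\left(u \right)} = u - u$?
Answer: $- \frac{5473940365}{6379884} \approx -858.0$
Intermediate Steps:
$b{\left(u \right)} = 0$
$Z{\left(H \right)} = 5 + H$
$q{\left(a,K \right)} = - 4 K$ ($q{\left(a,K \right)} = K \left(-4\right) - 0 = - 4 K + 0 = - 4 K$)
$X{\left(B,P \right)} = 2 - \frac{B + P}{2 B P \left(5 + P\right)}$ ($X{\left(B,P \right)} = 2 - \frac{\left(B + P\right) \frac{1}{B P \left(5 + P\right)}}{2} = 2 - \frac{\frac{1}{B} \frac{1}{P} \frac{1}{5 + P} \left(B + P\right)}{2} = 2 - \frac{B + P}{2 B P \left(5 + P\right)}$)
$X{\left(87,-194 \right)} + q{\left(4,215 \right)} = \frac{\left(-1\right) 87 - -194 + 4 \cdot 87 \left(-194\right) \left(5 - 194\right)}{2 \cdot 87 \left(-194\right) \left(5 - 194\right)} - 860 = \frac{1}{2} \cdot \frac{1}{87} \left(- \frac{1}{194}\right) \frac{1}{-189} \left(-87 + 194 + 4 \cdot 87 \left(-194\right) \left(-189\right)\right) - 860 = \frac{1}{2} \cdot \frac{1}{87} \left(- \frac{1}{194}\right) \left(- \frac{1}{189}\right) \left(-87 + 194 + 12759768\right) - 860 = \frac{1}{2} \cdot \frac{1}{87} \left(- \frac{1}{194}\right) \left(- \frac{1}{189}\right) 12759875 - 860 = \frac{12759875}{6379884} - 860 = - \frac{5473940365}{6379884}$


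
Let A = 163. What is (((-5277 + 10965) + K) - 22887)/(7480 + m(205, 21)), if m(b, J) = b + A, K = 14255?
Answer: -368/981 ≈ -0.37513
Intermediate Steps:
m(b, J) = 163 + b (m(b, J) = b + 163 = 163 + b)
(((-5277 + 10965) + K) - 22887)/(7480 + m(205, 21)) = (((-5277 + 10965) + 14255) - 22887)/(7480 + (163 + 205)) = ((5688 + 14255) - 22887)/(7480 + 368) = (19943 - 22887)/7848 = -2944*1/7848 = -368/981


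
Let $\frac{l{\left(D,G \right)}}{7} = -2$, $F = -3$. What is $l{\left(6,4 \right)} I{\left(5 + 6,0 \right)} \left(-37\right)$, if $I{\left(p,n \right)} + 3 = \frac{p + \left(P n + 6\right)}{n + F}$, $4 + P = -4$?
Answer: $- \frac{13468}{3} \approx -4489.3$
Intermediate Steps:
$l{\left(D,G \right)} = -14$ ($l{\left(D,G \right)} = 7 \left(-2\right) = -14$)
$P = -8$ ($P = -4 - 4 = -8$)
$I{\left(p,n \right)} = -3 + \frac{6 + p - 8 n}{-3 + n}$ ($I{\left(p,n \right)} = -3 + \frac{p - \left(-6 + 8 n\right)}{n - 3} = -3 + \frac{p - \left(-6 + 8 n\right)}{-3 + n} = -3 + \frac{6 + p - 8 n}{-3 + n}$)
$l{\left(6,4 \right)} I{\left(5 + 6,0 \right)} \left(-37\right) = - 14 \frac{15 + \left(5 + 6\right) - 0}{-3 + 0} \left(-37\right) = - 14 \frac{15 + 11 + 0}{-3} \left(-37\right) = - 14 \left(\left(- \frac{1}{3}\right) 26\right) \left(-37\right) = \left(-14\right) \left(- \frac{26}{3}\right) \left(-37\right) = \frac{364}{3} \left(-37\right) = - \frac{13468}{3}$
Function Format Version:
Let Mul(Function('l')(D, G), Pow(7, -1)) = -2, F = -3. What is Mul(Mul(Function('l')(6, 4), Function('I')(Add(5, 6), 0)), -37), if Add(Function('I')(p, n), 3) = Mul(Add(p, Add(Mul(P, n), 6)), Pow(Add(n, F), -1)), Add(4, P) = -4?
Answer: Rational(-13468, 3) ≈ -4489.3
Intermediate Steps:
Function('l')(D, G) = -14 (Function('l')(D, G) = Mul(7, -2) = -14)
P = -8 (P = Add(-4, -4) = -8)
Function('I')(p, n) = Add(-3, Mul(Pow(Add(-3, n), -1), Add(6, p, Mul(-8, n)))) (Function('I')(p, n) = Add(-3, Mul(Add(p, Add(Mul(-8, n), 6)), Pow(Add(n, -3), -1))) = Add(-3, Mul(Add(p, Add(6, Mul(-8, n))), Pow(Add(-3, n), -1))) = Add(-3, Mul(Add(6, p, Mul(-8, n)), Pow(Add(-3, n), -1))) = Add(-3, Mul(Pow(Add(-3, n), -1), Add(6, p, Mul(-8, n)))))
Mul(Mul(Function('l')(6, 4), Function('I')(Add(5, 6), 0)), -37) = Mul(Mul(-14, Mul(Pow(Add(-3, 0), -1), Add(15, Add(5, 6), Mul(-11, 0)))), -37) = Mul(Mul(-14, Mul(Pow(-3, -1), Add(15, 11, 0))), -37) = Mul(Mul(-14, Mul(Rational(-1, 3), 26)), -37) = Mul(Mul(-14, Rational(-26, 3)), -37) = Mul(Rational(364, 3), -37) = Rational(-13468, 3)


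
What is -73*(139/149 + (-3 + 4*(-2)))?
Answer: 109500/149 ≈ 734.90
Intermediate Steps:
-73*(139/149 + (-3 + 4*(-2))) = -73*(139*(1/149) + (-3 - 8)) = -73*(139/149 - 11) = -73*(-1500/149) = 109500/149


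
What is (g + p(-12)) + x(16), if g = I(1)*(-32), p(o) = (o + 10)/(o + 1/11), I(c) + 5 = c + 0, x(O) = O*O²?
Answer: 553366/131 ≈ 4224.2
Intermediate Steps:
x(O) = O³
I(c) = -5 + c (I(c) = -5 + (c + 0) = -5 + c)
p(o) = (10 + o)/(1/11 + o) (p(o) = (10 + o)/(o + 1/11) = (10 + o)/(1/11 + o))
g = 128 (g = (-5 + 1)*(-32) = -4*(-32) = 128)
(g + p(-12)) + x(16) = (128 + 11*(10 - 12)/(1 + 11*(-12))) + 16³ = (128 + 11*(-2)/(1 - 132)) + 4096 = (128 + 11*(-2)/(-131)) + 4096 = (128 + 11*(-1/131)*(-2)) + 4096 = (128 + 22/131) + 4096 = 16790/131 + 4096 = 553366/131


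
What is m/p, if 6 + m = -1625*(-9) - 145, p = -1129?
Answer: -14474/1129 ≈ -12.820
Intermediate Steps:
m = 14474 (m = -6 + (-1625*(-9) - 145) = -6 + (-125*(-117) - 145) = -6 + (14625 - 145) = -6 + 14480 = 14474)
m/p = 14474/(-1129) = 14474*(-1/1129) = -14474/1129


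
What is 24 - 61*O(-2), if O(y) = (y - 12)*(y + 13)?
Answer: 9418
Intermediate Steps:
O(y) = (-12 + y)*(13 + y)
24 - 61*O(-2) = 24 - 61*(-156 - 2 + (-2)²) = 24 - 61*(-156 - 2 + 4) = 24 - 61*(-154) = 24 + 9394 = 9418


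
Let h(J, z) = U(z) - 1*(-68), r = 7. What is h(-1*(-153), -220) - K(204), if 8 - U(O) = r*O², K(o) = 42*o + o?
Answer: -347496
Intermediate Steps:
K(o) = 43*o
U(O) = 8 - 7*O²
h(J, z) = 76 - 7*z² (h(J, z) = (8 - 7*z²) - 1*(-68) = (8 - 7*z²) + 68 = 76 - 7*z²)
h(-1*(-153), -220) - K(204) = (76 - 7*(-220)²) - 43*204 = (76 - 7*48400) - 1*8772 = (76 - 338800) - 8772 = -338724 - 8772 = -347496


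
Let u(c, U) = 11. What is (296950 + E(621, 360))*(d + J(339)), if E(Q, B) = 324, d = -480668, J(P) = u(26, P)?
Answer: -142886829018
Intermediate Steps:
J(P) = 11
(296950 + E(621, 360))*(d + J(339)) = (296950 + 324)*(-480668 + 11) = 297274*(-480657) = -142886829018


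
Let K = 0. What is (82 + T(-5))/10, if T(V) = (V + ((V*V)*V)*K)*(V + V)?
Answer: 66/5 ≈ 13.200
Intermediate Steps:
T(V) = 2*V**2 (T(V) = (V + ((V*V)*V)*0)*(V + V) = (V + (V**2*V)*0)*(2*V) = (V + V**3*0)*(2*V) = (V + 0)*(2*V) = V*(2*V) = 2*V**2)
(82 + T(-5))/10 = (82 + 2*(-5)**2)/10 = (82 + 2*25)*(1/10) = (82 + 50)*(1/10) = 132*(1/10) = 66/5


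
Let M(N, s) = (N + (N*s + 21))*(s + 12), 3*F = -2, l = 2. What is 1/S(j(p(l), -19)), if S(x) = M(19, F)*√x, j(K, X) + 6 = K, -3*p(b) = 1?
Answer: -9*I*√57/52972 ≈ -0.0012827*I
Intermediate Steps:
F = -⅔ (F = (⅓)*(-2) = -⅔ ≈ -0.66667)
p(b) = -⅓ (p(b) = -⅓*1 = -⅓)
j(K, X) = -6 + K
M(N, s) = (12 + s)*(21 + N + N*s) (M(N, s) = (N + (21 + N*s))*(12 + s) = (21 + N + N*s)*(12 + s) = (12 + s)*(21 + N + N*s))
S(x) = 2788*√x/9 (S(x) = (252 + 12*19 + 21*(-⅔) + 19*(-⅔)² + 13*19*(-⅔))*√x = (252 + 228 - 14 + 19*(4/9) - 494/3)*√x = (252 + 228 - 14 + 76/9 - 494/3)*√x = 2788*√x/9)
1/S(j(p(l), -19)) = 1/(2788*√(-6 - ⅓)/9) = 1/(2788*√(-19/3)/9) = 1/(2788*(I*√57/3)/9) = 1/(2788*I*√57/27) = -9*I*√57/52972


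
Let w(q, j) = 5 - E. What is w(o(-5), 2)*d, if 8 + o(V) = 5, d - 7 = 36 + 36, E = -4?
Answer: 711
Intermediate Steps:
d = 79 (d = 7 + (36 + 36) = 7 + 72 = 79)
o(V) = -3 (o(V) = -8 + 5 = -3)
w(q, j) = 9 (w(q, j) = 5 - 1*(-4) = 5 + 4 = 9)
w(o(-5), 2)*d = 9*79 = 711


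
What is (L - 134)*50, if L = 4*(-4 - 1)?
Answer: -7700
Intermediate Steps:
L = -20 (L = 4*(-5) = -20)
(L - 134)*50 = (-20 - 134)*50 = -154*50 = -7700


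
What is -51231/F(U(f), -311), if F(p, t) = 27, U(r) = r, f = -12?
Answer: -17077/9 ≈ -1897.4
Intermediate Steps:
-51231/F(U(f), -311) = -51231/27 = -51231*1/27 = -17077/9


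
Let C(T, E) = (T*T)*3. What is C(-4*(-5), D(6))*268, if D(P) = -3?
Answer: 321600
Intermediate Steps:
C(T, E) = 3*T² (C(T, E) = T²*3 = 3*T²)
C(-4*(-5), D(6))*268 = (3*(-4*(-5))²)*268 = (3*20²)*268 = (3*400)*268 = 1200*268 = 321600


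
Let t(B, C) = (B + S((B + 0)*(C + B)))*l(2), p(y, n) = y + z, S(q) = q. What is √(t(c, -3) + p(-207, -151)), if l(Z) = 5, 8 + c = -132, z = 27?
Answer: 22*√205 ≈ 314.99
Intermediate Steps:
c = -140 (c = -8 - 132 = -140)
p(y, n) = 27 + y (p(y, n) = y + 27 = 27 + y)
t(B, C) = 5*B + 5*B*(B + C) (t(B, C) = (B + (B + 0)*(C + B))*5 = (B + B*(B + C))*5 = 5*B + 5*B*(B + C))
√(t(c, -3) + p(-207, -151)) = √(5*(-140)*(1 - 140 - 3) + (27 - 207)) = √(5*(-140)*(-142) - 180) = √(99400 - 180) = √99220 = 22*√205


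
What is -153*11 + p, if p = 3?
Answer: -1680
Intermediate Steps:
-153*11 + p = -153*11 + 3 = -1683 + 3 = -1680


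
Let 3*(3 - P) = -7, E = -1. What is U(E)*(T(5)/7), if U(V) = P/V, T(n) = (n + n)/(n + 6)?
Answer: -160/231 ≈ -0.69264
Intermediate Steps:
T(n) = 2*n/(6 + n) (T(n) = (2*n)/(6 + n) = 2*n/(6 + n))
P = 16/3 (P = 3 - 1/3*(-7) = 3 + 7/3 = 16/3 ≈ 5.3333)
U(V) = 16/(3*V)
U(E)*(T(5)/7) = ((16/3)/(-1))*((2*5/(6 + 5))/7) = ((16/3)*(-1))*((2*5/11)*(1/7)) = -16*2*5*(1/11)/(3*7) = -160/(33*7) = -16/3*10/77 = -160/231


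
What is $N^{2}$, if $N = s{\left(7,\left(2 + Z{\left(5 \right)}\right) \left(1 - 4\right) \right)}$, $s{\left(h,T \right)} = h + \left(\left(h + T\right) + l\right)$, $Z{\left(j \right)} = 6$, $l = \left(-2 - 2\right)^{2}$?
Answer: $36$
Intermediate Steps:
$l = 16$ ($l = \left(-4\right)^{2} = 16$)
$s{\left(h,T \right)} = 16 + T + 2 h$ ($s{\left(h,T \right)} = h + \left(\left(h + T\right) + 16\right) = h + \left(\left(T + h\right) + 16\right) = h + \left(16 + T + h\right) = 16 + T + 2 h$)
$N = 6$ ($N = 16 + \left(2 + 6\right) \left(1 - 4\right) + 2 \cdot 7 = 16 + 8 \left(-3\right) + 14 = 16 - 24 + 14 = 6$)
$N^{2} = 6^{2} = 36$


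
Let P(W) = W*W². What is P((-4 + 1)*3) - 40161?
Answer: -40890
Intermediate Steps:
P(W) = W³
P((-4 + 1)*3) - 40161 = ((-4 + 1)*3)³ - 40161 = (-3*3)³ - 40161 = (-9)³ - 40161 = -729 - 40161 = -40890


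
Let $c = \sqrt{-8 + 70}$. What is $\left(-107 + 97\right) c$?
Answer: $- 10 \sqrt{62} \approx -78.74$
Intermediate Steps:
$c = \sqrt{62} \approx 7.874$
$\left(-107 + 97\right) c = \left(-107 + 97\right) \sqrt{62} = - 10 \sqrt{62}$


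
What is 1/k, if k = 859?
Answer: 1/859 ≈ 0.0011641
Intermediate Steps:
1/k = 1/859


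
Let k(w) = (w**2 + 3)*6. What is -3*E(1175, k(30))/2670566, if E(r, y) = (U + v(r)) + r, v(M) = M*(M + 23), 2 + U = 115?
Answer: -2113407/1335283 ≈ -1.5827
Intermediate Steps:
U = 113 (U = -2 + 115 = 113)
k(w) = 18 + 6*w**2 (k(w) = (3 + w**2)*6 = 18 + 6*w**2)
v(M) = M*(23 + M)
E(r, y) = 113 + r + r*(23 + r) (E(r, y) = (113 + r*(23 + r)) + r = 113 + r + r*(23 + r))
-3*E(1175, k(30))/2670566 = -3*(113 + 1175 + 1175*(23 + 1175))/2670566 = -3*(113 + 1175 + 1175*1198)*(1/2670566) = -3*(113 + 1175 + 1407650)*(1/2670566) = -3*1408938*(1/2670566) = -4226814*1/2670566 = -2113407/1335283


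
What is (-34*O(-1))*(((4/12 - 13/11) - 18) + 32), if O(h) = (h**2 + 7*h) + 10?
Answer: -59024/33 ≈ -1788.6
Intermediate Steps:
O(h) = 10 + h**2 + 7*h
(-34*O(-1))*(((4/12 - 13/11) - 18) + 32) = (-34*(10 + (-1)**2 + 7*(-1)))*(((4/12 - 13/11) - 18) + 32) = (-34*(10 + 1 - 7))*(((4*(1/12) - 13*1/11) - 18) + 32) = (-34*4)*(((1/3 - 13/11) - 18) + 32) = -136*((-28/33 - 18) + 32) = -136*(-622/33 + 32) = -136*434/33 = -59024/33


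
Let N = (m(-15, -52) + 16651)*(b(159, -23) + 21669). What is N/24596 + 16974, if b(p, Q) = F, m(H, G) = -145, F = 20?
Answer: 387745569/12298 ≈ 31529.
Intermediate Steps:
b(p, Q) = 20
N = 357998634 (N = (-145 + 16651)*(20 + 21669) = 16506*21689 = 357998634)
N/24596 + 16974 = 357998634/24596 + 16974 = 357998634*(1/24596) + 16974 = 178999317/12298 + 16974 = 387745569/12298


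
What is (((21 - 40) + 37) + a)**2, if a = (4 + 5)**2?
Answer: 9801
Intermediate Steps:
a = 81 (a = 9**2 = 81)
(((21 - 40) + 37) + a)**2 = (((21 - 40) + 37) + 81)**2 = ((-19 + 37) + 81)**2 = (18 + 81)**2 = 99**2 = 9801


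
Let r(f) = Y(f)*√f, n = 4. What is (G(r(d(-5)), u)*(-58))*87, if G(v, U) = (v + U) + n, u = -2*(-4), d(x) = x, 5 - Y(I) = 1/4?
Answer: -60552 - 47937*I*√5/2 ≈ -60552.0 - 53595.0*I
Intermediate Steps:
Y(I) = 19/4 (Y(I) = 5 - 1/4 = 5 - 1*¼ = 5 - ¼ = 19/4)
u = 8
r(f) = 19*√f/4
G(v, U) = 4 + U + v (G(v, U) = (v + U) + 4 = (U + v) + 4 = 4 + U + v)
(G(r(d(-5)), u)*(-58))*87 = ((4 + 8 + 19*√(-5)/4)*(-58))*87 = ((4 + 8 + 19*(I*√5)/4)*(-58))*87 = ((4 + 8 + 19*I*√5/4)*(-58))*87 = ((12 + 19*I*√5/4)*(-58))*87 = (-696 - 551*I*√5/2)*87 = -60552 - 47937*I*√5/2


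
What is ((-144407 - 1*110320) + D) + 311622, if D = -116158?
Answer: -59263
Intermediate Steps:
((-144407 - 1*110320) + D) + 311622 = ((-144407 - 1*110320) - 116158) + 311622 = ((-144407 - 110320) - 116158) + 311622 = (-254727 - 116158) + 311622 = -370885 + 311622 = -59263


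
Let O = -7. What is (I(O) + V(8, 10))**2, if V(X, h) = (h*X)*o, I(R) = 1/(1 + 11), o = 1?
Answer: 923521/144 ≈ 6413.3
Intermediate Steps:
I(R) = 1/12
V(X, h) = X*h (V(X, h) = (h*X)*1 = (X*h)*1 = X*h)
(I(O) + V(8, 10))**2 = (1/12 + 8*10)**2 = (1/12 + 80)**2 = (961/12)**2 = 923521/144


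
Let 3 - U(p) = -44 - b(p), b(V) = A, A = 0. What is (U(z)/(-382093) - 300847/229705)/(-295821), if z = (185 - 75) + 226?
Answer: 38320776302/8654605495616955 ≈ 4.4278e-6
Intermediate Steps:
z = 336 (z = 110 + 226 = 336)
b(V) = 0
U(p) = 47 (U(p) = 3 - (-44 - 1*0) = 3 - (-44 + 0) = 3 - 1*(-44) = 3 + 44 = 47)
(U(z)/(-382093) - 300847/229705)/(-295821) = (47/(-382093) - 300847/229705)/(-295821) = (47*(-1/382093) - 300847*1/229705)*(-1/295821) = (-47/382093 - 300847/229705)*(-1/295821) = -114962328906/87768672565*(-1/295821) = 38320776302/8654605495616955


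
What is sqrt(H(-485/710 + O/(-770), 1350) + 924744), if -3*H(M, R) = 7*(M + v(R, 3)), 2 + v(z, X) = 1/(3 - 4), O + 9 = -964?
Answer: 4*sqrt(7932110884665)/11715 ≈ 961.64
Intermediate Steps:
O = -973 (O = -9 - 964 = -973)
v(z, X) = -3 (v(z, X) = -2 + 1/(3 - 4) = -2 + 1/(-1) = -2 - 1 = -3)
H(M, R) = 7 - 7*M/3 (H(M, R) = -7*(M - 3)/3 = -7*(-3 + M)/3 = -(-21 + 7*M)/3 = 7 - 7*M/3)
sqrt(H(-485/710 + O/(-770), 1350) + 924744) = sqrt((7 - 7*(-485/710 - 973/(-770))/3) + 924744) = sqrt((7 - 7*(-485*1/710 - 973*(-1/770))/3) + 924744) = sqrt((7 - 7*(-97/142 + 139/110)/3) + 924744) = sqrt((7 - 7/3*2267/3905) + 924744) = sqrt((7 - 15869/11715) + 924744) = sqrt(66136/11715 + 924744) = sqrt(10833442096/11715) = 4*sqrt(7932110884665)/11715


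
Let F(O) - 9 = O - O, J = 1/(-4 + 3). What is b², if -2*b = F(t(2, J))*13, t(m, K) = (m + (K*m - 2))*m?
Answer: 13689/4 ≈ 3422.3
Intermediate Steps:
J = -1 (J = 1/(-1) = -1)
t(m, K) = m*(-2 + m + K*m) (t(m, K) = (m + (-2 + K*m))*m = (-2 + m + K*m)*m = m*(-2 + m + K*m))
F(O) = 9 (F(O) = 9 + (O - O) = 9 + 0 = 9)
b = -117/2 (b = -9*13/2 = -½*117 = -117/2 ≈ -58.500)
b² = (-117/2)² = 13689/4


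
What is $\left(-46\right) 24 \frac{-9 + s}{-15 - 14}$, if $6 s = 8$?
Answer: $- \frac{8464}{29} \approx -291.86$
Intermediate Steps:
$s = \frac{4}{3}$ ($s = \frac{1}{6} \cdot 8 = \frac{4}{3} \approx 1.3333$)
$\left(-46\right) 24 \frac{-9 + s}{-15 - 14} = \left(-46\right) 24 \frac{-9 + \frac{4}{3}}{-15 - 14} = - 1104 \left(- \frac{23}{3 \left(-29\right)}\right) = - 1104 \left(\left(- \frac{23}{3}\right) \left(- \frac{1}{29}\right)\right) = \left(-1104\right) \frac{23}{87} = - \frac{8464}{29}$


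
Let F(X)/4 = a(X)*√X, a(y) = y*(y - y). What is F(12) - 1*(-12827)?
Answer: 12827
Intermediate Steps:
a(y) = 0 (a(y) = y*0 = 0)
F(X) = 0 (F(X) = 4*(0*√X) = 4*0 = 0)
F(12) - 1*(-12827) = 0 - 1*(-12827) = 0 + 12827 = 12827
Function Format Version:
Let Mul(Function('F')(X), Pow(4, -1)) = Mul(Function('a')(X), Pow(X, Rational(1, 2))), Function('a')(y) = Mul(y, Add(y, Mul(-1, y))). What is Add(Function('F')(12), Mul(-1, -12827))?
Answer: 12827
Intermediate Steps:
Function('a')(y) = 0 (Function('a')(y) = Mul(y, 0) = 0)
Function('F')(X) = 0 (Function('F')(X) = Mul(4, Mul(0, Pow(X, Rational(1, 2)))) = Mul(4, 0) = 0)
Add(Function('F')(12), Mul(-1, -12827)) = Add(0, Mul(-1, -12827)) = Add(0, 12827) = 12827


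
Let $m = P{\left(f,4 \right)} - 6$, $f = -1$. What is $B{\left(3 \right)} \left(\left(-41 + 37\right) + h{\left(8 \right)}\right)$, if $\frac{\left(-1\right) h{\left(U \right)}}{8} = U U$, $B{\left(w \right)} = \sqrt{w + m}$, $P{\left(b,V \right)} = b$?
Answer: $- 1032 i \approx - 1032.0 i$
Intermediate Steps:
$m = -7$ ($m = -1 - 6 = -7$)
$B{\left(w \right)} = \sqrt{-7 + w}$ ($B{\left(w \right)} = \sqrt{w - 7} = \sqrt{-7 + w}$)
$h{\left(U \right)} = - 8 U^{2}$ ($h{\left(U \right)} = - 8 U U = - 8 U^{2}$)
$B{\left(3 \right)} \left(\left(-41 + 37\right) + h{\left(8 \right)}\right) = \sqrt{-7 + 3} \left(\left(-41 + 37\right) - 8 \cdot 8^{2}\right) = \sqrt{-4} \left(-4 - 512\right) = 2 i \left(-4 - 512\right) = 2 i \left(-516\right) = - 1032 i$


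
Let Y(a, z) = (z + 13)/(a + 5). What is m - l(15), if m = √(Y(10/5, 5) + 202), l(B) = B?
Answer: -15 + 2*√2506/7 ≈ -0.69715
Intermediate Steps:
Y(a, z) = (13 + z)/(5 + a)
m = 2*√2506/7 (m = √((13 + 5)/(5 + 10/5) + 202) = √(18/(5 + 10*(⅕)) + 202) = √(18/(5 + 2) + 202) = √(18/7 + 202) = √(1432/7) = 2*√2506/7 ≈ 14.303)
m - l(15) = 2*√2506/7 - 1*15 = 2*√2506/7 - 15 = -15 + 2*√2506/7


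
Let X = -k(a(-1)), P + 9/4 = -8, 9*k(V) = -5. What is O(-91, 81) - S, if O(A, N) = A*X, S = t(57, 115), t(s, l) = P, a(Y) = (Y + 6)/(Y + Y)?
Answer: -1451/36 ≈ -40.306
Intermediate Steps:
a(Y) = (6 + Y)/(2*Y) (a(Y) = (6 + Y)/((2*Y)) = (6 + Y)*(1/(2*Y)) = (6 + Y)/(2*Y))
k(V) = -5/9 (k(V) = (1/9)*(-5) = -5/9)
P = -41/4 (P = -9/4 - 8 = -41/4 ≈ -10.250)
t(s, l) = -41/4
X = 5/9 (X = -1*(-5/9) = 5/9 ≈ 0.55556)
S = -41/4 ≈ -10.250
O(A, N) = 5*A/9 (O(A, N) = A*(5/9) = 5*A/9)
O(-91, 81) - S = (5/9)*(-91) - 1*(-41/4) = -455/9 + 41/4 = -1451/36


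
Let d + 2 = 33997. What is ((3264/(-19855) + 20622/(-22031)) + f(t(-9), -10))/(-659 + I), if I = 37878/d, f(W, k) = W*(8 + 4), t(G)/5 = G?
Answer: 1609263004387506/1956589148942527 ≈ 0.82248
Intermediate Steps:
t(G) = 5*G
d = 33995 (d = -2 + 33997 = 33995)
f(W, k) = 12*W (f(W, k) = W*12 = 12*W)
I = 37878/33995 ≈ 1.1142
((3264/(-19855) + 20622/(-22031)) + f(t(-9), -10))/(-659 + I) = ((3264/(-19855) + 20622/(-22031)) + 12*(5*(-9)))/(-659 + 37878/33995) = ((3264*(-1/19855) + 20622*(-1/22031)) + 12*(-45))/(-22364827/33995) = ((-3264/19855 - 20622/22031) - 540)*(-33995/22364827) = (-481358994/437425505 - 540)*(-33995/22364827) = -236691131694/437425505*(-33995/22364827) = 1609263004387506/1956589148942527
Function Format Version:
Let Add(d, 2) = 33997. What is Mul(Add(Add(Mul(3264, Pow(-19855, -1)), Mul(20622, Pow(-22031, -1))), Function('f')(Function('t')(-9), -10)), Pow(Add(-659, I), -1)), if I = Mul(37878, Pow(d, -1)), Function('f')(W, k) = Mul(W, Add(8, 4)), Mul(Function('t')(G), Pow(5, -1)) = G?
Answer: Rational(1609263004387506, 1956589148942527) ≈ 0.82248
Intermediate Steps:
Function('t')(G) = Mul(5, G)
d = 33995 (d = Add(-2, 33997) = 33995)
Function('f')(W, k) = Mul(12, W) (Function('f')(W, k) = Mul(W, 12) = Mul(12, W))
I = Rational(37878, 33995) (I = Mul(37878, Pow(33995, -1)) = Mul(37878, Rational(1, 33995)) = Rational(37878, 33995) ≈ 1.1142)
Mul(Add(Add(Mul(3264, Pow(-19855, -1)), Mul(20622, Pow(-22031, -1))), Function('f')(Function('t')(-9), -10)), Pow(Add(-659, I), -1)) = Mul(Add(Add(Mul(3264, Pow(-19855, -1)), Mul(20622, Pow(-22031, -1))), Mul(12, Mul(5, -9))), Pow(Add(-659, Rational(37878, 33995)), -1)) = Mul(Add(Add(Mul(3264, Rational(-1, 19855)), Mul(20622, Rational(-1, 22031))), Mul(12, -45)), Pow(Rational(-22364827, 33995), -1)) = Mul(Add(Add(Rational(-3264, 19855), Rational(-20622, 22031)), -540), Rational(-33995, 22364827)) = Mul(Add(Rational(-481358994, 437425505), -540), Rational(-33995, 22364827)) = Mul(Rational(-236691131694, 437425505), Rational(-33995, 22364827)) = Rational(1609263004387506, 1956589148942527)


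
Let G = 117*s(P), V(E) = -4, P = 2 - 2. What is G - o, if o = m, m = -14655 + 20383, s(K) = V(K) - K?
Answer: -6196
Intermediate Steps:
P = 0
s(K) = -4 - K
m = 5728
o = 5728
G = -468 (G = 117*(-4 - 1*0) = 117*(-4 + 0) = 117*(-4) = -468)
G - o = -468 - 1*5728 = -468 - 5728 = -6196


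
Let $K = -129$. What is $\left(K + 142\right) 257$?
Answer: $3341$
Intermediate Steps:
$\left(K + 142\right) 257 = \left(-129 + 142\right) 257 = 13 \cdot 257 = 3341$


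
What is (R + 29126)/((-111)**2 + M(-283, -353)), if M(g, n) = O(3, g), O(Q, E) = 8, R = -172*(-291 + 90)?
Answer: 63698/12329 ≈ 5.1665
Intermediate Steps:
R = 34572 (R = -172*(-201) = 34572)
M(g, n) = 8
(R + 29126)/((-111)**2 + M(-283, -353)) = (34572 + 29126)/((-111)**2 + 8) = 63698/(12321 + 8) = 63698/12329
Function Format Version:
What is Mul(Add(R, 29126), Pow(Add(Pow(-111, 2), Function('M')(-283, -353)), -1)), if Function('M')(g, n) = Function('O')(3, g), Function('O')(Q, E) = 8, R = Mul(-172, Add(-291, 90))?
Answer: Rational(63698, 12329) ≈ 5.1665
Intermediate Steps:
R = 34572 (R = Mul(-172, -201) = 34572)
Function('M')(g, n) = 8
Mul(Add(R, 29126), Pow(Add(Pow(-111, 2), Function('M')(-283, -353)), -1)) = Mul(Add(34572, 29126), Pow(Add(Pow(-111, 2), 8), -1)) = Mul(63698, Pow(Add(12321, 8), -1)) = Mul(63698, Pow(12329, -1)) = Mul(63698, Rational(1, 12329)) = Rational(63698, 12329)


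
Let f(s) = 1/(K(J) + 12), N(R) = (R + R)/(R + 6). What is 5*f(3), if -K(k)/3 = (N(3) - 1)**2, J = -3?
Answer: 3/7 ≈ 0.42857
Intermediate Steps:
N(R) = 2*R/(6 + R) (N(R) = (2*R)/(6 + R) = 2*R/(6 + R))
K(k) = -1/3 (K(k) = -3*(2*3/(6 + 3) - 1)**2 = -3*(2*3/9 - 1)**2 = -3*(2*3*(1/9) - 1)**2 = -3*(2/3 - 1)**2 = -3*(-1/3)**2 = -3*1/9 = -1/3)
f(s) = 3/35 (f(s) = 1/(-1/3 + 12) = 1/(35/3) = 3/35)
5*f(3) = 5*(3/35) = 3/7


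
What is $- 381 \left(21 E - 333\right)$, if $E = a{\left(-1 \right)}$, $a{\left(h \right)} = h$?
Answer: $134874$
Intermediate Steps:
$E = -1$
$- 381 \left(21 E - 333\right) = - 381 \left(21 \left(-1\right) - 333\right) = - 381 \left(-21 - 333\right) = \left(-381\right) \left(-354\right) = 134874$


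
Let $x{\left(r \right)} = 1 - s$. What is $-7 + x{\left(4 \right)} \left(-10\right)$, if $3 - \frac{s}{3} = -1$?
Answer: $103$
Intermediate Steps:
$s = 12$ ($s = 9 - -3 = 9 + 3 = 12$)
$x{\left(r \right)} = -11$ ($x{\left(r \right)} = 1 - 12 = -11$)
$-7 + x{\left(4 \right)} \left(-10\right) = -7 - -110 = -7 + 110 = 103$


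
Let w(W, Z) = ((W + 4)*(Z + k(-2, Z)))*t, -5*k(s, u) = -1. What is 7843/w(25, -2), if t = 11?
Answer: -3565/261 ≈ -13.659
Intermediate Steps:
k(s, u) = ⅕ (k(s, u) = -⅕*(-1) = ⅕)
w(W, Z) = 11*(4 + W)*(⅕ + Z) (w(W, Z) = ((W + 4)*(Z + ⅕))*11 = ((4 + W)*(⅕ + Z))*11 = 11*(4 + W)*(⅕ + Z))
7843/w(25, -2) = 7843/(44/5 + 44*(-2) + (11/5)*25 + 11*25*(-2)) = 7843/(44/5 - 88 + 55 - 550) = 7843/(-2871/5) = 7843*(-5/2871) = -3565/261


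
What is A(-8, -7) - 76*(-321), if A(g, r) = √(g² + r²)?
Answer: 24396 + √113 ≈ 24407.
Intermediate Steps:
A(-8, -7) - 76*(-321) = √((-8)² + (-7)²) - 76*(-321) = √(64 + 49) + 24396 = √113 + 24396 = 24396 + √113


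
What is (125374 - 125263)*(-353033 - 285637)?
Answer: -70892370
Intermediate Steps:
(125374 - 125263)*(-353033 - 285637) = 111*(-638670) = -70892370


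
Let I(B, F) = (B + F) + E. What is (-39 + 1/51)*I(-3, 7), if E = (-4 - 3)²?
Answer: -105364/51 ≈ -2066.0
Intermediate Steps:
E = 49 (E = (-7)² = 49)
I(B, F) = 49 + B + F (I(B, F) = (B + F) + 49 = 49 + B + F)
(-39 + 1/51)*I(-3, 7) = (-39 + 1/51)*(49 - 3 + 7) = (-39 + 1/51)*53 = -1988/51*53 = -105364/51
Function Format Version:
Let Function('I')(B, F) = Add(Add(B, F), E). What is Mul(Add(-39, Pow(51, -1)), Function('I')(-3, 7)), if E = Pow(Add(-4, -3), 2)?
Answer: Rational(-105364, 51) ≈ -2066.0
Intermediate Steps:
E = 49 (E = Pow(-7, 2) = 49)
Function('I')(B, F) = Add(49, B, F) (Function('I')(B, F) = Add(Add(B, F), 49) = Add(49, B, F))
Mul(Add(-39, Pow(51, -1)), Function('I')(-3, 7)) = Mul(Add(-39, Pow(51, -1)), Add(49, -3, 7)) = Mul(Add(-39, Rational(1, 51)), 53) = Mul(Rational(-1988, 51), 53) = Rational(-105364, 51)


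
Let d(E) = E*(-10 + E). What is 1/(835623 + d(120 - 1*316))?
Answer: 1/875999 ≈ 1.1416e-6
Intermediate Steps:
1/(835623 + d(120 - 1*316)) = 1/(835623 + (120 - 1*316)*(-10 + (120 - 1*316))) = 1/(835623 + (120 - 316)*(-10 + (120 - 316))) = 1/(835623 - 196*(-10 - 196)) = 1/(835623 - 196*(-206)) = 1/(835623 + 40376) = 1/875999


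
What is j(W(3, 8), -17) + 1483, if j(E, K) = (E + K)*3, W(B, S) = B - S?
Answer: 1417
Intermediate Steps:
j(E, K) = 3*E + 3*K
j(W(3, 8), -17) + 1483 = (3*(3 - 1*8) + 3*(-17)) + 1483 = (3*(3 - 8) - 51) + 1483 = (3*(-5) - 51) + 1483 = (-15 - 51) + 1483 = -66 + 1483 = 1417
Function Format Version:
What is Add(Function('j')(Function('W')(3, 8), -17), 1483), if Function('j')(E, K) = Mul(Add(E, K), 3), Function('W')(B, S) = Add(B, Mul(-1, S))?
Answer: 1417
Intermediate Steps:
Function('j')(E, K) = Add(Mul(3, E), Mul(3, K))
Add(Function('j')(Function('W')(3, 8), -17), 1483) = Add(Add(Mul(3, Add(3, Mul(-1, 8))), Mul(3, -17)), 1483) = Add(Add(Mul(3, Add(3, -8)), -51), 1483) = Add(Add(Mul(3, -5), -51), 1483) = Add(Add(-15, -51), 1483) = Add(-66, 1483) = 1417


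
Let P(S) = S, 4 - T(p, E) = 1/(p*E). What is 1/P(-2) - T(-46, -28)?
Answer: -5795/1288 ≈ -4.4992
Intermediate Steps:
T(p, E) = 4 - 1/(E*p) (T(p, E) = 4 - 1/(p*E) = 4 - 1/(E*p))
1/P(-2) - T(-46, -28) = 1/(-2) - (4 - 1/(-28*(-46))) = -1/2 - (4 - 1*(-1/28)*(-1/46)) = -1/2 - (4 - 1/1288) = -1/2 - 1*5151/1288 = -1/2 - 5151/1288 = -5795/1288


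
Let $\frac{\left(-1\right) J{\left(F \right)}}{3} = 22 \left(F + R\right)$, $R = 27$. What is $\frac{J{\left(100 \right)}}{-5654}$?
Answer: $\frac{381}{257} \approx 1.4825$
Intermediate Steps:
$J{\left(F \right)} = -1782 - 66 F$ ($J{\left(F \right)} = - 3 \cdot 22 \left(F + 27\right) = - 3 \cdot 22 \left(27 + F\right) = - 3 \left(594 + 22 F\right) = -1782 - 66 F$)
$\frac{J{\left(100 \right)}}{-5654} = \frac{-1782 - 6600}{-5654} = \left(-1782 - 6600\right) \left(- \frac{1}{5654}\right) = \left(-8382\right) \left(- \frac{1}{5654}\right) = \frac{381}{257}$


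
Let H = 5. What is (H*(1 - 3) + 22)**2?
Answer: 144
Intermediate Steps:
(H*(1 - 3) + 22)**2 = (5*(1 - 3) + 22)**2 = (5*(-2) + 22)**2 = (-10 + 22)**2 = 12**2 = 144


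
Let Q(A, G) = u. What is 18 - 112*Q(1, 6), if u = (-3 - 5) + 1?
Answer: 802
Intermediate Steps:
u = -7 (u = -8 + 1 = -7)
Q(A, G) = -7
18 - 112*Q(1, 6) = 18 - 112*(-7) = 18 + 784 = 802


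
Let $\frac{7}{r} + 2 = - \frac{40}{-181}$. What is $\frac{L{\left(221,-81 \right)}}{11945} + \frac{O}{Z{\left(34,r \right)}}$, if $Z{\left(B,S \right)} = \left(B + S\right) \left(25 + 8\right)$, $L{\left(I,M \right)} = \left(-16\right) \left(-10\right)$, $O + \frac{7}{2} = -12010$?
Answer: $- \frac{439583707}{36343857} \approx -12.095$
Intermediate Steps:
$O = - \frac{24027}{2}$ ($O = - \frac{7}{2} - 12010 = - \frac{24027}{2} \approx -12014.0$)
$r = - \frac{181}{46}$ ($r = \frac{7}{-2 - \frac{40}{-181}} = \frac{7}{-2 - - \frac{40}{181}} = \frac{7}{-2 + \frac{40}{181}} = \frac{7}{- \frac{322}{181}} = 7 \left(- \frac{181}{322}\right) = - \frac{181}{46} \approx -3.9348$)
$L{\left(I,M \right)} = 160$
$Z{\left(B,S \right)} = 33 B + 33 S$ ($Z{\left(B,S \right)} = \left(B + S\right) 33 = 33 B + 33 S$)
$\frac{L{\left(221,-81 \right)}}{11945} + \frac{O}{Z{\left(34,r \right)}} = \frac{160}{11945} - \frac{24027}{2 \left(33 \cdot 34 + 33 \left(- \frac{181}{46}\right)\right)} = 160 \cdot \frac{1}{11945} - \frac{24027}{2 \left(1122 - \frac{5973}{46}\right)} = \frac{32}{2389} - \frac{24027}{2 \cdot \frac{45639}{46}} = \frac{32}{2389} - \frac{184207}{15213} = - \frac{439583707}{36343857}$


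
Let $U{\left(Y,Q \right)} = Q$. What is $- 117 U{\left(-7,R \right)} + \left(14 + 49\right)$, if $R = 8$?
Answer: $-873$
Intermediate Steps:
$- 117 U{\left(-7,R \right)} + \left(14 + 49\right) = \left(-117\right) 8 + \left(14 + 49\right) = -936 + 63 = -873$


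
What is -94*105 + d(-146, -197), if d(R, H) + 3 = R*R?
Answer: 11443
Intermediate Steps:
d(R, H) = -3 + R² (d(R, H) = -3 + R*R = -3 + R²)
-94*105 + d(-146, -197) = -94*105 + (-3 + (-146)²) = -9870 + (-3 + 21316) = -9870 + 21313 = 11443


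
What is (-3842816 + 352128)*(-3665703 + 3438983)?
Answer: 791408783360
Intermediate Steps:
(-3842816 + 352128)*(-3665703 + 3438983) = -3490688*(-226720) = 791408783360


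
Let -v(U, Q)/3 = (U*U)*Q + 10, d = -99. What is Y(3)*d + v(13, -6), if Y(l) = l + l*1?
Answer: 2418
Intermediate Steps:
v(U, Q) = -30 - 3*Q*U² (v(U, Q) = -3*((U*U)*Q + 10) = -3*(U²*Q + 10) = -3*(Q*U² + 10) = -3*(10 + Q*U²) = -30 - 3*Q*U²)
Y(l) = 2*l (Y(l) = l + l = 2*l)
Y(3)*d + v(13, -6) = (2*3)*(-99) + (-30 - 3*(-6)*13²) = 6*(-99) + (-30 - 3*(-6)*169) = -594 + (-30 + 3042) = -594 + 3012 = 2418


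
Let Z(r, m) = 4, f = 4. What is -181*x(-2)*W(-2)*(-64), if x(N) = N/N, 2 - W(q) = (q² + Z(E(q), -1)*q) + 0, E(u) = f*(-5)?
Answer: 69504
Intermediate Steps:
E(u) = -20 (E(u) = 4*(-5) = -20)
W(q) = 2 - q² - 4*q (W(q) = 2 - ((q² + 4*q) + 0) = 2 - (q² + 4*q) = 2 + (-q² - 4*q) = 2 - q² - 4*q)
x(N) = 1
-181*x(-2)*W(-2)*(-64) = -181*(2 - 1*(-2)² - 4*(-2))*(-64) = -181*(2 - 1*4 + 8)*(-64) = -181*(2 - 4 + 8)*(-64) = -181*6*(-64) = -1086*(-64) = 69504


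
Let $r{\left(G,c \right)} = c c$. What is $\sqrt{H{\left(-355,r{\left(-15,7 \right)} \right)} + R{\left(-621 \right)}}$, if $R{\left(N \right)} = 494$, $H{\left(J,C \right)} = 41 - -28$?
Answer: $\sqrt{563} \approx 23.728$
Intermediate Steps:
$r{\left(G,c \right)} = c^{2}$
$H{\left(J,C \right)} = 69$ ($H{\left(J,C \right)} = 41 + 28 = 69$)
$\sqrt{H{\left(-355,r{\left(-15,7 \right)} \right)} + R{\left(-621 \right)}} = \sqrt{69 + 494} = \sqrt{563}$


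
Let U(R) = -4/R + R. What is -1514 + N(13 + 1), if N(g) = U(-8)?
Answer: -3043/2 ≈ -1521.5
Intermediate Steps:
U(R) = R - 4/R
N(g) = -15/2 (N(g) = -8 - 4/(-8) = -8 - 4*(-1/8) = -8 + 1/2 = -15/2)
-1514 + N(13 + 1) = -1514 - 15/2 = -3043/2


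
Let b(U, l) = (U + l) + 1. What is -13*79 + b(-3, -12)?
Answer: -1041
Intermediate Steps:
b(U, l) = 1 + U + l
-13*79 + b(-3, -12) = -13*79 + (1 - 3 - 12) = -1027 - 14 = -1041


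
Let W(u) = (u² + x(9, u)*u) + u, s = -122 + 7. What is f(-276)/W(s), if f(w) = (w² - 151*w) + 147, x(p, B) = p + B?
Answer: 117999/25300 ≈ 4.6640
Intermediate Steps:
x(p, B) = B + p
f(w) = 147 + w² - 151*w
s = -115
W(u) = u + u² + u*(9 + u) (W(u) = (u² + (u + 9)*u) + u = (u² + (9 + u)*u) + u = (u² + u*(9 + u)) + u = u + u² + u*(9 + u))
f(-276)/W(s) = (147 + (-276)² - 151*(-276))/((2*(-115)*(5 - 115))) = (147 + 76176 + 41676)/((2*(-115)*(-110))) = 117999/25300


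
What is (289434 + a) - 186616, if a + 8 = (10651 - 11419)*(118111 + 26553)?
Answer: -110999142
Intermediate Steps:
a = -111101960 (a = -8 + (10651 - 11419)*(118111 + 26553) = -8 - 768*144664 = -8 - 111101952 = -111101960)
(289434 + a) - 186616 = (289434 - 111101960) - 186616 = -110812526 - 186616 = -110999142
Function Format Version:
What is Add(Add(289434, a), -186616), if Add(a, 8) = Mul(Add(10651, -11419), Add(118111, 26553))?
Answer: -110999142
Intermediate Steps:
a = -111101960 (a = Add(-8, Mul(Add(10651, -11419), Add(118111, 26553))) = Add(-8, Mul(-768, 144664)) = Add(-8, -111101952) = -111101960)
Add(Add(289434, a), -186616) = Add(Add(289434, -111101960), -186616) = Add(-110812526, -186616) = -110999142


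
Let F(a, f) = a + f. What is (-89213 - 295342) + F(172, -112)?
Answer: -384495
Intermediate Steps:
(-89213 - 295342) + F(172, -112) = (-89213 - 295342) + (172 - 112) = -384555 + 60 = -384495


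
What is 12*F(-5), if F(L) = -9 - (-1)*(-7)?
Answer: -192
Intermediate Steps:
F(L) = -16 (F(L) = -9 - 1*7 = -9 - 7 = -16)
12*F(-5) = 12*(-16) = -192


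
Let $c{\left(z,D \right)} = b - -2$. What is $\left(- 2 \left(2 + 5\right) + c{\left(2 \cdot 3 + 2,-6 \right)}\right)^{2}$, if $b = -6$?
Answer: $324$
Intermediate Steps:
$c{\left(z,D \right)} = -4$ ($c{\left(z,D \right)} = -6 - -2 = -6 + 2 = -4$)
$\left(- 2 \left(2 + 5\right) + c{\left(2 \cdot 3 + 2,-6 \right)}\right)^{2} = \left(- 2 \left(2 + 5\right) - 4\right)^{2} = \left(\left(-2\right) 7 - 4\right)^{2} = \left(-14 - 4\right)^{2} = \left(-18\right)^{2} = 324$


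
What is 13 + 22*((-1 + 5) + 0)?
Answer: 101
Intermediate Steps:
13 + 22*((-1 + 5) + 0) = 13 + 22*(4 + 0) = 13 + 22*4 = 13 + 88 = 101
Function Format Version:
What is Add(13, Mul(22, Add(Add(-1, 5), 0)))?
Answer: 101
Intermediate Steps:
Add(13, Mul(22, Add(Add(-1, 5), 0))) = Add(13, Mul(22, Add(4, 0))) = Add(13, Mul(22, 4)) = Add(13, 88) = 101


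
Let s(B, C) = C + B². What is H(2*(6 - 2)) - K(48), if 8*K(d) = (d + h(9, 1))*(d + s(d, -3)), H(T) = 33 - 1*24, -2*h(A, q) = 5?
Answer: -213615/16 ≈ -13351.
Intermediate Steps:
h(A, q) = -5/2 (h(A, q) = -½*5 = -5/2)
H(T) = 9 (H(T) = 33 - 24 = 9)
K(d) = (-5/2 + d)*(-3 + d + d²)/8 (K(d) = ((d - 5/2)*(d + (-3 + d²)))/8 = ((-5/2 + d)*(-3 + d + d²))/8 = (-5/2 + d)*(-3 + d + d²)/8)
H(2*(6 - 2)) - K(48) = 9 - (15/16 - 11/16*48 - 3/16*48² + (⅛)*48³) = 9 - (15/16 - 33 - 3/16*2304 + (⅛)*110592) = 9 - (15/16 - 33 - 432 + 13824) = 9 - 1*213759/16 = 9 - 213759/16 = -213615/16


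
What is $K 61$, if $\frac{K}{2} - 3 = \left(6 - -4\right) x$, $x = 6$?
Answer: $7686$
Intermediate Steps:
$K = 126$ ($K = 6 + 2 \left(6 - -4\right) 6 = 6 + 2 \left(6 + 4\right) 6 = 6 + 2 \cdot 10 \cdot 6 = 6 + 2 \cdot 60 = 6 + 120 = 126$)
$K 61 = 126 \cdot 61 = 7686$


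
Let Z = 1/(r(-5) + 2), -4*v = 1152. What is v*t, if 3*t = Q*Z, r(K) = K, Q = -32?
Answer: -1024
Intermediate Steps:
v = -288 (v = -1/4*1152 = -288)
Z = -1/3 (Z = 1/(-5 + 2) = 1/(-3) = -1/3 ≈ -0.33333)
t = 32/9 (t = (-32*(-1/3))/3 = (1/3)*(32/3) = 32/9 ≈ 3.5556)
v*t = -288*32/9 = -1024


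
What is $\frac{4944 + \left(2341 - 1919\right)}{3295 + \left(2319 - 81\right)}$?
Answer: $\frac{5366}{5533} \approx 0.96982$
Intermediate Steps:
$\frac{4944 + \left(2341 - 1919\right)}{3295 + \left(2319 - 81\right)} = \frac{4944 + 422}{3295 + 2238} = \frac{5366}{5533}$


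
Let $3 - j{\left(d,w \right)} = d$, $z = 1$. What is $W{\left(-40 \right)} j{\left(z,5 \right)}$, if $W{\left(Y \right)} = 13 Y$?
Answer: $-1040$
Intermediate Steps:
$j{\left(d,w \right)} = 3 - d$
$W{\left(-40 \right)} j{\left(z,5 \right)} = 13 \left(-40\right) \left(3 - 1\right) = - 520 \left(3 - 1\right) = \left(-520\right) 2 = -1040$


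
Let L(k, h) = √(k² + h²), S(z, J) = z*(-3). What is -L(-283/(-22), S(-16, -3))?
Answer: -5*√47809/22 ≈ -49.694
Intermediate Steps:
S(z, J) = -3*z
L(k, h) = √(h² + k²)
-L(-283/(-22), S(-16, -3)) = -√((-3*(-16))² + (-283/(-22))²) = -√(48² + (-283*(-1/22))²) = -√(2304 + (283/22)²) = -√(2304 + 80089/484) = -√(1195225/484) = -5*√47809/22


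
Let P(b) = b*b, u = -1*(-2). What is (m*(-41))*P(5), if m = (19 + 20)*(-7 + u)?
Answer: 199875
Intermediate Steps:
u = 2
P(b) = b²
m = -195 (m = (19 + 20)*(-7 + 2) = 39*(-5) = -195)
(m*(-41))*P(5) = -195*(-41)*5² = 7995*25 = 199875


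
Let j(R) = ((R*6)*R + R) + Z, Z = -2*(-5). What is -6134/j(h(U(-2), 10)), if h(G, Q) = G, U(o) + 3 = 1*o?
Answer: -6134/155 ≈ -39.574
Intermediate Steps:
U(o) = -3 + o (U(o) = -3 + 1*o = -3 + o)
Z = 10
j(R) = 10 + R + 6*R**2 (j(R) = ((R*6)*R + R) + 10 = ((6*R)*R + R) + 10 = (6*R**2 + R) + 10 = (R + 6*R**2) + 10 = 10 + R + 6*R**2)
-6134/j(h(U(-2), 10)) = -6134/(10 + (-3 - 2) + 6*(-3 - 2)**2) = -6134/(10 - 5 + 6*(-5)**2) = -6134/(10 - 5 + 6*25) = -6134/(10 - 5 + 150) = -6134/155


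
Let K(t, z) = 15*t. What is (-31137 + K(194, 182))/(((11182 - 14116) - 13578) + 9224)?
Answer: 28227/7288 ≈ 3.8731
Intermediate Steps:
(-31137 + K(194, 182))/(((11182 - 14116) - 13578) + 9224) = (-31137 + 15*194)/(((11182 - 14116) - 13578) + 9224) = (-31137 + 2910)/((-2934 - 13578) + 9224) = -28227/(-16512 + 9224) = -28227/(-7288) = -28227*(-1/7288) = 28227/7288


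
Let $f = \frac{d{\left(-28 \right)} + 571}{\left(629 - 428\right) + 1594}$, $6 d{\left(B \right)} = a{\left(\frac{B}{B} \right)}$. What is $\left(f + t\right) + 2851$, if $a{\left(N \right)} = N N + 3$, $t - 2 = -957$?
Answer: $\frac{2042335}{1077} \approx 1896.3$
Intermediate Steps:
$t = -955$ ($t = 2 - 957 = -955$)
$a{\left(N \right)} = 3 + N^{2}$ ($a{\left(N \right)} = N^{2} + 3 = 3 + N^{2}$)
$d{\left(B \right)} = \frac{2}{3}$ ($d{\left(B \right)} = \frac{3 + \left(\frac{B}{B}\right)^{2}}{6} = \frac{3 + 1^{2}}{6} = \frac{3 + 1}{6} = \frac{1}{6} \cdot 4 = \frac{2}{3}$)
$f = \frac{343}{1077}$ ($f = \frac{\frac{2}{3} + 571}{\left(629 - 428\right) + 1594} = \frac{1715}{3 \left(201 + 1594\right)} = \frac{1715}{3 \cdot 1795} = \frac{1715}{3} \cdot \frac{1}{1795} = \frac{343}{1077} \approx 0.31848$)
$\left(f + t\right) + 2851 = \left(\frac{343}{1077} - 955\right) + 2851 = - \frac{1028192}{1077} + 2851 = \frac{2042335}{1077}$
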